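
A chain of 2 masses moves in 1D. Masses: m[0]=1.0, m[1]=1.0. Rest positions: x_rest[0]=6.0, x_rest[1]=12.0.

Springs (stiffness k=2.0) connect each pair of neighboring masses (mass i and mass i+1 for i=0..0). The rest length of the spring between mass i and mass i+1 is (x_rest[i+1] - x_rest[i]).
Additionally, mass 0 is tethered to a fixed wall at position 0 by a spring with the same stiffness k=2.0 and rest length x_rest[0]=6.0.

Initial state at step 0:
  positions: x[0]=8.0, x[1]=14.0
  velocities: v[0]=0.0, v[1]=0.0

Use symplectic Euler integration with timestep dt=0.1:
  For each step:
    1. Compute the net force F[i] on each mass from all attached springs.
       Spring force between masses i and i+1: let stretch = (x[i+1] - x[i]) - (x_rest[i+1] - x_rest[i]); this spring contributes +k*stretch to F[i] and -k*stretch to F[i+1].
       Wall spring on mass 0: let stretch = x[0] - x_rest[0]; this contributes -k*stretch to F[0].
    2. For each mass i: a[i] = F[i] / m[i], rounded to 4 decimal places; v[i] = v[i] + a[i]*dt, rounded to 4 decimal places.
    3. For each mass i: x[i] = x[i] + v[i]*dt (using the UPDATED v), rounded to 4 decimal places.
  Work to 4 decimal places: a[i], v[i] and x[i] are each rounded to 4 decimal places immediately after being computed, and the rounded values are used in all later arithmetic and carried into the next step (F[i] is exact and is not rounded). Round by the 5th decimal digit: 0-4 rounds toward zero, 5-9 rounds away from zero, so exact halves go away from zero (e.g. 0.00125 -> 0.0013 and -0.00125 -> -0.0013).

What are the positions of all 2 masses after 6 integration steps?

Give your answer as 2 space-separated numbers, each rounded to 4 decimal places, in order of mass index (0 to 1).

Answer: 7.2655 13.9480

Derivation:
Step 0: x=[8.0000 14.0000] v=[0.0000 0.0000]
Step 1: x=[7.9600 14.0000] v=[-0.4000 0.0000]
Step 2: x=[7.8816 13.9992] v=[-0.7840 -0.0080]
Step 3: x=[7.7679 13.9961] v=[-1.1368 -0.0315]
Step 4: x=[7.6234 13.9884] v=[-1.4447 -0.0771]
Step 5: x=[7.4538 13.9734] v=[-1.6964 -0.1501]
Step 6: x=[7.2655 13.9480] v=[-1.8832 -0.2540]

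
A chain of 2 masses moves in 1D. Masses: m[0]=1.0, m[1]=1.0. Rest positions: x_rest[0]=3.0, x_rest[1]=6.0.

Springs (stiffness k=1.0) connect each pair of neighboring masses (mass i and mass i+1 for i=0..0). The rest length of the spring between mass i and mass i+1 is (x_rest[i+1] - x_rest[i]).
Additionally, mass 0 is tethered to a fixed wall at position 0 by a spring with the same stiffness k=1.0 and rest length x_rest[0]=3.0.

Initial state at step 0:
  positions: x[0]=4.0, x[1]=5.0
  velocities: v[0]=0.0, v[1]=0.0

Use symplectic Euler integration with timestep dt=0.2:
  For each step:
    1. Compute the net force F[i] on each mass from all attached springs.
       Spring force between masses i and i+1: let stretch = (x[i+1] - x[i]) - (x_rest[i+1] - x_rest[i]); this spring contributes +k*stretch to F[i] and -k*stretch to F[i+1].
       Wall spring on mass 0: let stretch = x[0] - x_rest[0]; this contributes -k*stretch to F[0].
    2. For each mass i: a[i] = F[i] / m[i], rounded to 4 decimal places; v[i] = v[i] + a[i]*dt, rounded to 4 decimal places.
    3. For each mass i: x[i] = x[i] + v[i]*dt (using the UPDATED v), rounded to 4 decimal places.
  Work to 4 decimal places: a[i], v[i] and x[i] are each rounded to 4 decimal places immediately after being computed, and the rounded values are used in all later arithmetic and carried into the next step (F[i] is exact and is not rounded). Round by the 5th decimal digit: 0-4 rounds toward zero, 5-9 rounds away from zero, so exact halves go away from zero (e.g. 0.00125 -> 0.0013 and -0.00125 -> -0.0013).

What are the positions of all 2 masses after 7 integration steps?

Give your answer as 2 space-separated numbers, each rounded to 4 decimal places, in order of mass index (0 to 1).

Step 0: x=[4.0000 5.0000] v=[0.0000 0.0000]
Step 1: x=[3.8800 5.0800] v=[-0.6000 0.4000]
Step 2: x=[3.6528 5.2320] v=[-1.1360 0.7600]
Step 3: x=[3.3427 5.4408] v=[-1.5507 1.0442]
Step 4: x=[2.9828 5.6857] v=[-1.7996 1.2246]
Step 5: x=[2.6117 5.9425] v=[-1.8556 1.2840]
Step 6: x=[2.2693 6.1861] v=[-1.7118 1.2178]
Step 7: x=[1.9928 6.3930] v=[-1.3823 1.0344]

Answer: 1.9928 6.3930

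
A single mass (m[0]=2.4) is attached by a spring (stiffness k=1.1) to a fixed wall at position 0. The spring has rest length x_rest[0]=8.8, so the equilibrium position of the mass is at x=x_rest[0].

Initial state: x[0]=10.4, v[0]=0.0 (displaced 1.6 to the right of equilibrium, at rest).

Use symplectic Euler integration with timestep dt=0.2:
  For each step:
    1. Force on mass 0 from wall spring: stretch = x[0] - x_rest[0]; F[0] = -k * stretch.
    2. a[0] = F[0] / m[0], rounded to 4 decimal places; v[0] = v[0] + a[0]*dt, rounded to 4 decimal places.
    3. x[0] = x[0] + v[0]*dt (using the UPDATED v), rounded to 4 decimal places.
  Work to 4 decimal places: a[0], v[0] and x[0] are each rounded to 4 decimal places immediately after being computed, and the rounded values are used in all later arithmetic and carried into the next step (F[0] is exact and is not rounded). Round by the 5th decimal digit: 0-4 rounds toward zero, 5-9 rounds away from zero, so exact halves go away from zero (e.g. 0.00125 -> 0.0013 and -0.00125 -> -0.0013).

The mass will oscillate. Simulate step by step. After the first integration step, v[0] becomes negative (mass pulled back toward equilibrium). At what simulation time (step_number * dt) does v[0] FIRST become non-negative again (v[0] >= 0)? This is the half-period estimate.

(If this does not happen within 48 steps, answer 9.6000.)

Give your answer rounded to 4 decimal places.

Answer: 4.8000

Derivation:
Step 0: x=[10.4000] v=[0.0000]
Step 1: x=[10.3707] v=[-0.1467]
Step 2: x=[10.3126] v=[-0.2907]
Step 3: x=[10.2267] v=[-0.4294]
Step 4: x=[10.1147] v=[-0.5602]
Step 5: x=[9.9786] v=[-0.6807]
Step 6: x=[9.8209] v=[-0.7887]
Step 7: x=[9.6444] v=[-0.8823]
Step 8: x=[9.4525] v=[-0.9597]
Step 9: x=[9.2486] v=[-1.0195]
Step 10: x=[9.0365] v=[-1.0606]
Step 11: x=[8.8200] v=[-1.0823]
Step 12: x=[8.6032] v=[-1.0841]
Step 13: x=[8.3900] v=[-1.0661]
Step 14: x=[8.1843] v=[-1.0285]
Step 15: x=[7.9899] v=[-0.9721]
Step 16: x=[7.8103] v=[-0.8978]
Step 17: x=[7.6489] v=[-0.8071]
Step 18: x=[7.5086] v=[-0.7016]
Step 19: x=[7.3920] v=[-0.5832]
Step 20: x=[7.3012] v=[-0.4541]
Step 21: x=[7.2379] v=[-0.3167]
Step 22: x=[7.2032] v=[-0.1735]
Step 23: x=[7.1978] v=[-0.0271]
Step 24: x=[7.2218] v=[0.1198]
First v>=0 after going negative at step 24, time=4.8000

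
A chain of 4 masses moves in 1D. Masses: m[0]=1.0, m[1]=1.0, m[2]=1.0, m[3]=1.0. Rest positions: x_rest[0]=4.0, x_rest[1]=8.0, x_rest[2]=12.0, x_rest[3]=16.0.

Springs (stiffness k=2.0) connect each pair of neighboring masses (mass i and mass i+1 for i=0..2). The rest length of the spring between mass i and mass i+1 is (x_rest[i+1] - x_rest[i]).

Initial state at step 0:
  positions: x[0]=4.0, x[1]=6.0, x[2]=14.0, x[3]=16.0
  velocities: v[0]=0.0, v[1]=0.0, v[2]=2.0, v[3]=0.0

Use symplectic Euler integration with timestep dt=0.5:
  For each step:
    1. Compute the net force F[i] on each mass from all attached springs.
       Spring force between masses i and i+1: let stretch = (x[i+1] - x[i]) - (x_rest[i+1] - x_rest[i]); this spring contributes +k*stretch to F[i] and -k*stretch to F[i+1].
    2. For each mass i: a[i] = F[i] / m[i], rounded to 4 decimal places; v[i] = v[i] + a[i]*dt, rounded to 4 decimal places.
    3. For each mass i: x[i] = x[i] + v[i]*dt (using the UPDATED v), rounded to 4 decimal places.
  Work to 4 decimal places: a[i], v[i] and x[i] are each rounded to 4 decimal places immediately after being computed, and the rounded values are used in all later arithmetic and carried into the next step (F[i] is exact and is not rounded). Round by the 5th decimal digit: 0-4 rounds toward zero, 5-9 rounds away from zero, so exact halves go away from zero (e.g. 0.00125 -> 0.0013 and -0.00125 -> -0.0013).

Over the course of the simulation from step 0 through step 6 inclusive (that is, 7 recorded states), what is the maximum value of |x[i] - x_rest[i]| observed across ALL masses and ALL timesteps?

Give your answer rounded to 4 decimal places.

Answer: 3.6875

Derivation:
Step 0: x=[4.0000 6.0000 14.0000 16.0000] v=[0.0000 0.0000 2.0000 0.0000]
Step 1: x=[3.0000 9.0000 12.0000 17.0000] v=[-2.0000 6.0000 -4.0000 2.0000]
Step 2: x=[3.0000 10.5000 11.0000 17.5000] v=[0.0000 3.0000 -2.0000 1.0000]
Step 3: x=[4.7500 8.5000 13.0000 16.7500] v=[3.5000 -4.0000 4.0000 -1.5000]
Step 4: x=[6.3750 6.8750 14.6250 16.1250] v=[3.2500 -3.2500 3.2500 -1.2500]
Step 5: x=[6.2500 8.8750 13.1250 16.7500] v=[-0.2500 4.0000 -3.0000 1.2500]
Step 6: x=[5.4375 11.6875 11.3125 17.5625] v=[-1.6250 5.6250 -3.6250 1.6250]
Max displacement = 3.6875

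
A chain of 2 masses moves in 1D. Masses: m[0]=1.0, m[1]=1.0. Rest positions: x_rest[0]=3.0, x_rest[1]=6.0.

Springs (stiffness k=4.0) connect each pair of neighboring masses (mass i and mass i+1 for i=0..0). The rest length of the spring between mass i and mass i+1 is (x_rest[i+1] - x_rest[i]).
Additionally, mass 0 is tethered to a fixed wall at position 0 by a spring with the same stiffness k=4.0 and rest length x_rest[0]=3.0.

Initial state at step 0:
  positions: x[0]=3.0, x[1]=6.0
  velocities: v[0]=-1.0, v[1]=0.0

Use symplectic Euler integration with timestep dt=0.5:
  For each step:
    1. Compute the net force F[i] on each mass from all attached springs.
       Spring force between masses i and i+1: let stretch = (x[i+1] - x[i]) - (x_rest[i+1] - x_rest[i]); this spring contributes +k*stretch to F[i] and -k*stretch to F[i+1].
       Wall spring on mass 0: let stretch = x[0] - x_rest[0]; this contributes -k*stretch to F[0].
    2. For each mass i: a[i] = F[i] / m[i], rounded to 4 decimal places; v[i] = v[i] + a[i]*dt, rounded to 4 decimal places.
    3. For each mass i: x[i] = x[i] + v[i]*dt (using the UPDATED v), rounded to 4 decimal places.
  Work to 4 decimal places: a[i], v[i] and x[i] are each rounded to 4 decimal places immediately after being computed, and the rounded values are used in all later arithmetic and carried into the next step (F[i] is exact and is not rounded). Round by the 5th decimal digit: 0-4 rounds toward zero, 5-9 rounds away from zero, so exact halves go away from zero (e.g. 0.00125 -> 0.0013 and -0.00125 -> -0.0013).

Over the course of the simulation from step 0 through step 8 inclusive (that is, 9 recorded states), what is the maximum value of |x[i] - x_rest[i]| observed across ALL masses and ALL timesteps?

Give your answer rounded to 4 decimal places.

Step 0: x=[3.0000 6.0000] v=[-1.0000 0.0000]
Step 1: x=[2.5000 6.0000] v=[-1.0000 0.0000]
Step 2: x=[3.0000 5.5000] v=[1.0000 -1.0000]
Step 3: x=[3.0000 5.5000] v=[0.0000 0.0000]
Step 4: x=[2.5000 6.0000] v=[-1.0000 1.0000]
Step 5: x=[3.0000 6.0000] v=[1.0000 0.0000]
Step 6: x=[3.5000 6.0000] v=[1.0000 0.0000]
Step 7: x=[3.0000 6.5000] v=[-1.0000 1.0000]
Step 8: x=[3.0000 6.5000] v=[0.0000 0.0000]
Max displacement = 0.5000

Answer: 0.5000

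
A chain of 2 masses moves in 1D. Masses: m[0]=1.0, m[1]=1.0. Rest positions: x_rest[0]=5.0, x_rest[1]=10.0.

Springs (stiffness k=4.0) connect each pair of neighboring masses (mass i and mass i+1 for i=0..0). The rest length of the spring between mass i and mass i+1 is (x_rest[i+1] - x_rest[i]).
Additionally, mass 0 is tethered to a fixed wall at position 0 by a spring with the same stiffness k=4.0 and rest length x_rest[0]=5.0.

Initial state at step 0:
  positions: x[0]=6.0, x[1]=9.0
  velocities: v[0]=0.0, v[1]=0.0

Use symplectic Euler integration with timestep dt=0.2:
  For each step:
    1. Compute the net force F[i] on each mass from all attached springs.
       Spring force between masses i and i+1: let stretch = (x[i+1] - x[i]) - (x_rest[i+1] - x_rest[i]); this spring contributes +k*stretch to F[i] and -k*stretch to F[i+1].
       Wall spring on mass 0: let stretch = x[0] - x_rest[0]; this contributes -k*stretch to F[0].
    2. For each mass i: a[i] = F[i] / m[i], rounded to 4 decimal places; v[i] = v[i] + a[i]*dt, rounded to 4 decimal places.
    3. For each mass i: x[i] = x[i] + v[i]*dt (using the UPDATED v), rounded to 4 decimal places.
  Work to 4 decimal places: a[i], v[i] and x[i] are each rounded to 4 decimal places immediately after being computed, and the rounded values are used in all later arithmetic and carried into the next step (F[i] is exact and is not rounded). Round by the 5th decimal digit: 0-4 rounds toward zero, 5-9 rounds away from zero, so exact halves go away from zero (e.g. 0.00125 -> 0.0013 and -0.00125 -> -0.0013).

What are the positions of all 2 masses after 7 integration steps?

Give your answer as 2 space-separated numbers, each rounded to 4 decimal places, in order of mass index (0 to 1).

Step 0: x=[6.0000 9.0000] v=[0.0000 0.0000]
Step 1: x=[5.5200 9.3200] v=[-2.4000 1.6000]
Step 2: x=[4.7648 9.8320] v=[-3.7760 2.5600]
Step 3: x=[4.0580 10.3332] v=[-3.5341 2.5062]
Step 4: x=[3.7059 10.6304] v=[-1.7603 1.4860]
Step 5: x=[3.8688 10.6197] v=[0.8146 -0.0536]
Step 6: x=[4.4929 10.3288] v=[3.1203 -1.4543]
Step 7: x=[5.3318 9.9042] v=[4.1947 -2.1230]

Answer: 5.3318 9.9042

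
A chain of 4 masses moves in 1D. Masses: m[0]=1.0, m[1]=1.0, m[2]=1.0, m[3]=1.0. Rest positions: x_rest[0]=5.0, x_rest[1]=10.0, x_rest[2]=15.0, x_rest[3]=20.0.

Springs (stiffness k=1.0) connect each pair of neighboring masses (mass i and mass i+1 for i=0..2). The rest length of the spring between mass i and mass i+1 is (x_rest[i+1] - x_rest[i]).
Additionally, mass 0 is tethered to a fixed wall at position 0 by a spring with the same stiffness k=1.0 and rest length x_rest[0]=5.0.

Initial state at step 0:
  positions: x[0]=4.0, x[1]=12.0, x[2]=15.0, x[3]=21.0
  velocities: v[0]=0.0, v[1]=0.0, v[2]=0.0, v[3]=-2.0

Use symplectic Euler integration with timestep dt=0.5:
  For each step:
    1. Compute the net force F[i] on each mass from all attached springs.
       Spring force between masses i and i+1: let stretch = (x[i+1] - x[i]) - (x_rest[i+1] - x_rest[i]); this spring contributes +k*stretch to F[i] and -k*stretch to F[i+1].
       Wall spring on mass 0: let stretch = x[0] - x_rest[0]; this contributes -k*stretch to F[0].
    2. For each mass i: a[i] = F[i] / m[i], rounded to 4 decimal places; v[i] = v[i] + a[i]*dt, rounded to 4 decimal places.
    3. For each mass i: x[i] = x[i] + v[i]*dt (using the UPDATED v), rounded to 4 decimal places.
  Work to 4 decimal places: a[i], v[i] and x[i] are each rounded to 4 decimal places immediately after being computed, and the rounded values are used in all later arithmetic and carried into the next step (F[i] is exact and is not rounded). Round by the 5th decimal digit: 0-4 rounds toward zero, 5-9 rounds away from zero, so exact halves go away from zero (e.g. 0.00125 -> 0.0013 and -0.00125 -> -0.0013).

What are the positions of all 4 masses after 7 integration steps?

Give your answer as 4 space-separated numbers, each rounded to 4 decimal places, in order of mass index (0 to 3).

Answer: 3.4199 9.0416 12.7388 18.2583

Derivation:
Step 0: x=[4.0000 12.0000 15.0000 21.0000] v=[0.0000 0.0000 0.0000 -2.0000]
Step 1: x=[5.0000 10.7500 15.7500 19.7500] v=[2.0000 -2.5000 1.5000 -2.5000]
Step 2: x=[6.1875 9.3125 16.2500 18.7500] v=[2.3750 -2.8750 1.0000 -2.0000]
Step 3: x=[6.6094 8.8281 15.6406 18.3750] v=[0.8438 -0.9688 -1.2188 -0.7500]
Step 4: x=[5.9336 9.4922 14.0117 18.5664] v=[-1.3516 1.3281 -3.2579 0.3828]
Step 5: x=[4.6641 10.3965 12.3916 18.8692] v=[-2.5391 1.8086 -3.2403 0.6055]
Step 6: x=[3.6616 10.3665 11.8921 18.8026] v=[-2.0050 -0.0601 -0.9991 -0.1333]
Step 7: x=[3.4199 9.0416 12.7388 18.2583] v=[-0.4834 -2.6498 1.6934 -1.0886]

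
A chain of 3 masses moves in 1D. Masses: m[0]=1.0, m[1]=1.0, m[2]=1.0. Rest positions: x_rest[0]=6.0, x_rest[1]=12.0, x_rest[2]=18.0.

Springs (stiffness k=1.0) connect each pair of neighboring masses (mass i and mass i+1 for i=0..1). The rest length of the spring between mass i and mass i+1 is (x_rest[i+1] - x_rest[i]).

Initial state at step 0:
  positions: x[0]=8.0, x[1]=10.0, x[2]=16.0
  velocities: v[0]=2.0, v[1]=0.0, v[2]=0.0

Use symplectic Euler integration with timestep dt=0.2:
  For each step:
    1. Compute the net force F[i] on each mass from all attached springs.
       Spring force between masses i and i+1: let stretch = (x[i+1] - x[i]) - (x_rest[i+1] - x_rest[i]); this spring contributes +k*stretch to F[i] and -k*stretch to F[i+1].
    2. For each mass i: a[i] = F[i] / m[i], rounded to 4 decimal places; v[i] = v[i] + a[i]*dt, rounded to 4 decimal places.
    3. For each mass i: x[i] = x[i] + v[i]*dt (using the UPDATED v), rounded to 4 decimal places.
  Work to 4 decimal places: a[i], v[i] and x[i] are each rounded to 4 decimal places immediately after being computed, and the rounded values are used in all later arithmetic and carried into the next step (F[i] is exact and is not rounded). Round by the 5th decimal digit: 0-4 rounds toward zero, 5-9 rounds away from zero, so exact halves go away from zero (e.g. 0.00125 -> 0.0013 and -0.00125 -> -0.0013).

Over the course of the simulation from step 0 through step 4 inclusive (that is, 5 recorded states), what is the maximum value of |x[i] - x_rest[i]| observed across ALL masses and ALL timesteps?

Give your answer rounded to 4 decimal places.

Answer: 2.3168

Derivation:
Step 0: x=[8.0000 10.0000 16.0000] v=[2.0000 0.0000 0.0000]
Step 1: x=[8.2400 10.1600 16.0000] v=[1.2000 0.8000 0.0000]
Step 2: x=[8.3168 10.4768 16.0064] v=[0.3840 1.5840 0.0320]
Step 3: x=[8.2400 10.9284 16.0316] v=[-0.3840 2.2579 0.1261]
Step 4: x=[8.0307 11.4766 16.0927] v=[-1.0463 2.7409 0.3055]
Max displacement = 2.3168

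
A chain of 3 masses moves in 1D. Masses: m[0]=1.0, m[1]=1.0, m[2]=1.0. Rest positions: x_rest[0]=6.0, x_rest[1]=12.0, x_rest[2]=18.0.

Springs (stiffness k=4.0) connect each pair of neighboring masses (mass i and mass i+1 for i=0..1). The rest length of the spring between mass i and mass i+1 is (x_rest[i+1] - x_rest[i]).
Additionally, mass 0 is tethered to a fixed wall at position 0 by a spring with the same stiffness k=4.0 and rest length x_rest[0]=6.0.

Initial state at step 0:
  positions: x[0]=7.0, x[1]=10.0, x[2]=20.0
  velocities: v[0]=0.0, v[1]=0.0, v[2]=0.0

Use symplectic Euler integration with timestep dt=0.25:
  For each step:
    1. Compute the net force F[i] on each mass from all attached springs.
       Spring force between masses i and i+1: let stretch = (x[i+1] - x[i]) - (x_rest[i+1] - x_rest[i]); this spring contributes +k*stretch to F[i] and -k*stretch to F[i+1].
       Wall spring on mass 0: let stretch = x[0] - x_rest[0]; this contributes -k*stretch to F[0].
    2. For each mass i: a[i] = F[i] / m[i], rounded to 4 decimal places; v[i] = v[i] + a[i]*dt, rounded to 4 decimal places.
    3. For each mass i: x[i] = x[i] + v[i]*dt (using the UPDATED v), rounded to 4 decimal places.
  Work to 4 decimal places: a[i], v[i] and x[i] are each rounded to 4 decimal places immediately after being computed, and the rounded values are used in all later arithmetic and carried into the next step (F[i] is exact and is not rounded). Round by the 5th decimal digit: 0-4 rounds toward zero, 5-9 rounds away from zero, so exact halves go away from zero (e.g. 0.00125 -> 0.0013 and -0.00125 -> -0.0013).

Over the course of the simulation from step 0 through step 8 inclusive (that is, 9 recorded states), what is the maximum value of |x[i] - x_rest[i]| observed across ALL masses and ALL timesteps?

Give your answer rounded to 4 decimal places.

Step 0: x=[7.0000 10.0000 20.0000] v=[0.0000 0.0000 0.0000]
Step 1: x=[6.0000 11.7500 19.0000] v=[-4.0000 7.0000 -4.0000]
Step 2: x=[4.9375 13.8750 17.6875] v=[-4.2500 8.5000 -5.2500]
Step 3: x=[4.8750 14.7188 16.9219] v=[-0.2500 3.3750 -3.0625]
Step 4: x=[6.0547 13.6524 17.1055] v=[4.7188 -4.2657 0.7344]
Step 5: x=[7.6202 11.5498 17.9258] v=[6.2618 -8.4103 3.2813]
Step 6: x=[8.2630 10.0588 18.6521] v=[2.5712 -5.9639 2.9053]
Step 7: x=[7.2890 10.2672 18.7301] v=[-3.8960 0.8336 0.3120]
Step 8: x=[5.2373 11.8468 18.1924] v=[-8.2068 6.3183 -2.1509]
Max displacement = 2.7188

Answer: 2.7188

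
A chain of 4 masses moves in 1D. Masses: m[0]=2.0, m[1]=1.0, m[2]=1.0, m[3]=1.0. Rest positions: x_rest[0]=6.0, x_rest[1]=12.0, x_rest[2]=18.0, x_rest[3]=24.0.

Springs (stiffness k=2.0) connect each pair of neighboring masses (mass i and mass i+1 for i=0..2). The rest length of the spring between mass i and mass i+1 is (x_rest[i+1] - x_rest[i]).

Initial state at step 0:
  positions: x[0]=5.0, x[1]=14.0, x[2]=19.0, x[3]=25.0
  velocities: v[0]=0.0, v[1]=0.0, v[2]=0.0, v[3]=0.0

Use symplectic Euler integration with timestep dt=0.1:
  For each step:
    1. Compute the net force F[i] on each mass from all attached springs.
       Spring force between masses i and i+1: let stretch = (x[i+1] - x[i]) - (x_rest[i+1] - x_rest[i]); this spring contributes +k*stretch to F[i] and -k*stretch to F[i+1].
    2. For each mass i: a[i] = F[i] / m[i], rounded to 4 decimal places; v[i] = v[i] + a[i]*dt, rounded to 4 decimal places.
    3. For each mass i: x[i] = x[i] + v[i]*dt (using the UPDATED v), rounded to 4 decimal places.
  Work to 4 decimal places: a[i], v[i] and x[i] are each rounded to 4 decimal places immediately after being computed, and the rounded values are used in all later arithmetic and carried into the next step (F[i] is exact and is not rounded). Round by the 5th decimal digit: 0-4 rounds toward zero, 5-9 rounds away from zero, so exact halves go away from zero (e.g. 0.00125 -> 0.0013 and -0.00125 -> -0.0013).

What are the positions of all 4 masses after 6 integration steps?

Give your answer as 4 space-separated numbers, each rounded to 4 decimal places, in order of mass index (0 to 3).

Answer: 5.5574 12.5947 19.2673 25.0235

Derivation:
Step 0: x=[5.0000 14.0000 19.0000 25.0000] v=[0.0000 0.0000 0.0000 0.0000]
Step 1: x=[5.0300 13.9200 19.0200 25.0000] v=[0.3000 -0.8000 0.2000 0.0000]
Step 2: x=[5.0889 13.7642 19.0576 25.0004] v=[0.5890 -1.5580 0.3760 0.0040]
Step 3: x=[5.1746 13.5408 19.1082 25.0019] v=[0.8565 -2.2344 0.5059 0.0154]
Step 4: x=[5.2839 13.2614 19.1653 25.0056] v=[1.0931 -2.7942 0.5712 0.0367]
Step 5: x=[5.4130 12.9405 19.2212 25.0125] v=[1.2909 -3.2089 0.5585 0.0686]
Step 6: x=[5.5574 12.5947 19.2673 25.0235] v=[1.4437 -3.4583 0.4606 0.1103]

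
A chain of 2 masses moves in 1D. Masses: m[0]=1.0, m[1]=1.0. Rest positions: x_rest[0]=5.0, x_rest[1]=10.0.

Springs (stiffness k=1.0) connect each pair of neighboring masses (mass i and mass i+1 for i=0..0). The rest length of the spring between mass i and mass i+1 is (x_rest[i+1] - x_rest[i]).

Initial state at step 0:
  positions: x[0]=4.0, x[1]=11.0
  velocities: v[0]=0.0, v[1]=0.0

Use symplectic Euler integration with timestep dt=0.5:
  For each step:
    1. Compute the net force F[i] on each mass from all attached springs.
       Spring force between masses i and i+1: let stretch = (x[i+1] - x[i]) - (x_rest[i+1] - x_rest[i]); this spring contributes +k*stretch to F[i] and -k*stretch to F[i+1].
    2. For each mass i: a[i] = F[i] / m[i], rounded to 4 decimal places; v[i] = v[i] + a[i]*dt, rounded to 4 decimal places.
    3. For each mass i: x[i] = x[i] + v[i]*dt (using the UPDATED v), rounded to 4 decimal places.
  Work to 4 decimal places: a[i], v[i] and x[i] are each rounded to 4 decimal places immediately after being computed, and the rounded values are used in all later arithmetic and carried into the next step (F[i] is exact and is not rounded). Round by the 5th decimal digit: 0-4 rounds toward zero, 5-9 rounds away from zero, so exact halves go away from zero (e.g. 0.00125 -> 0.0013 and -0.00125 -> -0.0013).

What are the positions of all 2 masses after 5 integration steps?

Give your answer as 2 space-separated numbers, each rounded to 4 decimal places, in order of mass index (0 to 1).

Answer: 5.7188 9.2813

Derivation:
Step 0: x=[4.0000 11.0000] v=[0.0000 0.0000]
Step 1: x=[4.5000 10.5000] v=[1.0000 -1.0000]
Step 2: x=[5.2500 9.7500] v=[1.5000 -1.5000]
Step 3: x=[5.8750 9.1250] v=[1.2500 -1.2500]
Step 4: x=[6.0625 8.9375] v=[0.3750 -0.3750]
Step 5: x=[5.7188 9.2813] v=[-0.6875 0.6875]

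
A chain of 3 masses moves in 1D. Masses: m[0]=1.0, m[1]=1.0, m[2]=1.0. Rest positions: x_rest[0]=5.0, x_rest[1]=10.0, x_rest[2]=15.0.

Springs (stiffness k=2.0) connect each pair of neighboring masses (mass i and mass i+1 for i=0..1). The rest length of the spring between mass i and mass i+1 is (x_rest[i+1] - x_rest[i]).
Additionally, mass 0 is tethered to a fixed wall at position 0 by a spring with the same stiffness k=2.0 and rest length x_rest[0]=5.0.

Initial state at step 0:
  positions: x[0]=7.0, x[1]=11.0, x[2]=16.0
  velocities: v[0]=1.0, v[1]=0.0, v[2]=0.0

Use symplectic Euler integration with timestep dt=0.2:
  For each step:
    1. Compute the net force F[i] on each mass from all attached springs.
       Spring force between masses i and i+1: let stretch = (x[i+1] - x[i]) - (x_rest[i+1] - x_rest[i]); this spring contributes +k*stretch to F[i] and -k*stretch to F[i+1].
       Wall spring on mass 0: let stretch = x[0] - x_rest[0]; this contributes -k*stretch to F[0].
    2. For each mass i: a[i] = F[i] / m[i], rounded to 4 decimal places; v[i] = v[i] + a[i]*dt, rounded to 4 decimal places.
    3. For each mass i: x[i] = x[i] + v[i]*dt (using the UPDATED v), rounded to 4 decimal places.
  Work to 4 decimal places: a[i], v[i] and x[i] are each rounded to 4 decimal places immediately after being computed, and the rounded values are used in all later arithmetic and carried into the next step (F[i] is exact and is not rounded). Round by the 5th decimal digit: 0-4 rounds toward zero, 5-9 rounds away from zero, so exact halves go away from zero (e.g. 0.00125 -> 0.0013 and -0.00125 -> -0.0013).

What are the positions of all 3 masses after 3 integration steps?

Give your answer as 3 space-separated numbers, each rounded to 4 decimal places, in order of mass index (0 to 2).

Answer: 6.2527 11.3881 16.0302

Derivation:
Step 0: x=[7.0000 11.0000 16.0000] v=[1.0000 0.0000 0.0000]
Step 1: x=[6.9600 11.0800 16.0000] v=[-0.2000 0.4000 0.0000]
Step 2: x=[6.6928 11.2240 16.0064] v=[-1.3360 0.7200 0.0320]
Step 3: x=[6.2527 11.3881 16.0302] v=[-2.2006 0.8205 0.1190]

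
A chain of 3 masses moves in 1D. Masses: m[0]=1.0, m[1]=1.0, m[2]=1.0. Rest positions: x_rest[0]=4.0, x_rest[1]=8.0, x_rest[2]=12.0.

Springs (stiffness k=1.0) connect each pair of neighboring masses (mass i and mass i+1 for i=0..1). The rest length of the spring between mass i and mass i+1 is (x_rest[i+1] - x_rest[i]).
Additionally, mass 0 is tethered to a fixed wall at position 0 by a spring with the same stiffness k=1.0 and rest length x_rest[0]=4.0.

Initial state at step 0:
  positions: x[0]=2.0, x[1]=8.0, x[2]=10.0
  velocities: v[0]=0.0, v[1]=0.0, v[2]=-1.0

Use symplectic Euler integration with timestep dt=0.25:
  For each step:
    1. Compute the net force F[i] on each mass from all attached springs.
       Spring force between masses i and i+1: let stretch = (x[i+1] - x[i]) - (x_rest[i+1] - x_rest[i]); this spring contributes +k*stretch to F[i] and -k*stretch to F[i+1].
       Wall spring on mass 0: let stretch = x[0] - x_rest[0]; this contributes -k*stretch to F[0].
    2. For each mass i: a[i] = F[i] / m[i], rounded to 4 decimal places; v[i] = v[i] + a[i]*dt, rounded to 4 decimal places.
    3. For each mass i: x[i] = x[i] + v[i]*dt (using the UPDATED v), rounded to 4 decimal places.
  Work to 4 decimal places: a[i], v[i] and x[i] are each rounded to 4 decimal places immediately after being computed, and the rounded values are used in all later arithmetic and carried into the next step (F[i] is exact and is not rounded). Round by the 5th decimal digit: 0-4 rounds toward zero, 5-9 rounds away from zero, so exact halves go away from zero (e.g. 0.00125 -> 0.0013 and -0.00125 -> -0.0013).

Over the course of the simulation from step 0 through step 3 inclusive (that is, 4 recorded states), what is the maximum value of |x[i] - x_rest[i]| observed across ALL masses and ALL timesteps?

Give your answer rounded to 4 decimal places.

Step 0: x=[2.0000 8.0000 10.0000] v=[0.0000 0.0000 -1.0000]
Step 1: x=[2.2500 7.7500 9.8750] v=[1.0000 -1.0000 -0.5000]
Step 2: x=[2.7031 7.2891 9.8672] v=[1.8125 -1.8438 -0.0313]
Step 3: x=[3.2739 6.7027 9.9483] v=[2.2832 -2.3458 0.3242]
Max displacement = 2.1328

Answer: 2.1328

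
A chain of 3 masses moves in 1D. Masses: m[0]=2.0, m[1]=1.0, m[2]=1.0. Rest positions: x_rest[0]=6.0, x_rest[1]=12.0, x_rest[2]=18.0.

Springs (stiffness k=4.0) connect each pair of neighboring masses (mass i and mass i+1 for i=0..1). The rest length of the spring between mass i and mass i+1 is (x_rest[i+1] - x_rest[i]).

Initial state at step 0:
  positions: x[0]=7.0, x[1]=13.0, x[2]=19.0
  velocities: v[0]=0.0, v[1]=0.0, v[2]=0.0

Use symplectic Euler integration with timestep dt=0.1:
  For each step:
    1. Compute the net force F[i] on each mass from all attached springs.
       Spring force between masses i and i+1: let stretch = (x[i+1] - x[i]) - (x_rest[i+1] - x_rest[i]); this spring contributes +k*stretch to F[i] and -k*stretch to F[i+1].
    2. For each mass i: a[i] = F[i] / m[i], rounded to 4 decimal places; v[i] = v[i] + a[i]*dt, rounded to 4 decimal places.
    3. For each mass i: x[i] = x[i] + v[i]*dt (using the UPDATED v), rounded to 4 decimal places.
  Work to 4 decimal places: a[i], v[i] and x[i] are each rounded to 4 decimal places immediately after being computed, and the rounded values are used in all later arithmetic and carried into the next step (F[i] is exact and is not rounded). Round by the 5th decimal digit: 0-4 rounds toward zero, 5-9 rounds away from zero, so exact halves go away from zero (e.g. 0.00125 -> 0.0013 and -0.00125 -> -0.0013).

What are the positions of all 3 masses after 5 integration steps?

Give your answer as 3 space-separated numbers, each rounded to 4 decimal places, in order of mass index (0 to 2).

Answer: 7.0000 13.0000 19.0000

Derivation:
Step 0: x=[7.0000 13.0000 19.0000] v=[0.0000 0.0000 0.0000]
Step 1: x=[7.0000 13.0000 19.0000] v=[0.0000 0.0000 0.0000]
Step 2: x=[7.0000 13.0000 19.0000] v=[0.0000 0.0000 0.0000]
Step 3: x=[7.0000 13.0000 19.0000] v=[0.0000 0.0000 0.0000]
Step 4: x=[7.0000 13.0000 19.0000] v=[0.0000 0.0000 0.0000]
Step 5: x=[7.0000 13.0000 19.0000] v=[0.0000 0.0000 0.0000]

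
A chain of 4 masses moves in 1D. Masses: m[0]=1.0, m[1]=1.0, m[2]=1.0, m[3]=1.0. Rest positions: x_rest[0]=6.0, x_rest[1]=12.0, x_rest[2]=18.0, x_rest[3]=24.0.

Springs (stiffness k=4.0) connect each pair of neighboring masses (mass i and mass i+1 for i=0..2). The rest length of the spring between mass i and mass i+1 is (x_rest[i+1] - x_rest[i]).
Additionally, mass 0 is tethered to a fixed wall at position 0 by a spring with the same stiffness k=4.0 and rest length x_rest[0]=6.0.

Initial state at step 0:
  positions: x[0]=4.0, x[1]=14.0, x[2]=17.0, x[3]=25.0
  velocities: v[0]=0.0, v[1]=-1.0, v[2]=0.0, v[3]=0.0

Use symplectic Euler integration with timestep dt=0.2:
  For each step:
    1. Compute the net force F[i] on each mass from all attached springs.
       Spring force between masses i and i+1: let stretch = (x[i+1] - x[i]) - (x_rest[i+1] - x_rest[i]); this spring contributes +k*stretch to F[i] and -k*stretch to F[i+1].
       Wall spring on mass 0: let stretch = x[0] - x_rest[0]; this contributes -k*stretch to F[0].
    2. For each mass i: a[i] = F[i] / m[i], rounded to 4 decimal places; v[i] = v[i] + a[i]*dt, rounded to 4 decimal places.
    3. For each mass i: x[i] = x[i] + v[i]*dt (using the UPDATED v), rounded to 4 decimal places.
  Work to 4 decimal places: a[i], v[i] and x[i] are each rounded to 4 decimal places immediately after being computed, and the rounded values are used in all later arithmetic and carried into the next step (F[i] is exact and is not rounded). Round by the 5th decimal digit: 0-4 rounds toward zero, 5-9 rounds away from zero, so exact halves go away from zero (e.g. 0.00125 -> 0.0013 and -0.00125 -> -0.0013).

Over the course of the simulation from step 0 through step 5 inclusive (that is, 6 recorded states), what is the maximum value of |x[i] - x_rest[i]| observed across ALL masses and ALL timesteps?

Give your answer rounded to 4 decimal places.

Answer: 2.2552

Derivation:
Step 0: x=[4.0000 14.0000 17.0000 25.0000] v=[0.0000 -1.0000 0.0000 0.0000]
Step 1: x=[4.9600 12.6800 17.8000 24.6800] v=[4.8000 -6.6000 4.0000 -1.6000]
Step 2: x=[6.3616 10.9440 18.8816 24.2192] v=[7.0080 -8.6800 5.4080 -2.3040]
Step 3: x=[7.4785 9.7448 19.5472 23.8644] v=[5.5846 -5.9958 3.3280 -1.7741]
Step 4: x=[7.7615 9.7514 19.3352 23.7788] v=[1.4148 0.0331 -1.0602 -0.4279]
Step 5: x=[7.1210 10.9730 18.3007 23.9422] v=[-3.2025 6.1082 -5.1724 0.8172]
Max displacement = 2.2552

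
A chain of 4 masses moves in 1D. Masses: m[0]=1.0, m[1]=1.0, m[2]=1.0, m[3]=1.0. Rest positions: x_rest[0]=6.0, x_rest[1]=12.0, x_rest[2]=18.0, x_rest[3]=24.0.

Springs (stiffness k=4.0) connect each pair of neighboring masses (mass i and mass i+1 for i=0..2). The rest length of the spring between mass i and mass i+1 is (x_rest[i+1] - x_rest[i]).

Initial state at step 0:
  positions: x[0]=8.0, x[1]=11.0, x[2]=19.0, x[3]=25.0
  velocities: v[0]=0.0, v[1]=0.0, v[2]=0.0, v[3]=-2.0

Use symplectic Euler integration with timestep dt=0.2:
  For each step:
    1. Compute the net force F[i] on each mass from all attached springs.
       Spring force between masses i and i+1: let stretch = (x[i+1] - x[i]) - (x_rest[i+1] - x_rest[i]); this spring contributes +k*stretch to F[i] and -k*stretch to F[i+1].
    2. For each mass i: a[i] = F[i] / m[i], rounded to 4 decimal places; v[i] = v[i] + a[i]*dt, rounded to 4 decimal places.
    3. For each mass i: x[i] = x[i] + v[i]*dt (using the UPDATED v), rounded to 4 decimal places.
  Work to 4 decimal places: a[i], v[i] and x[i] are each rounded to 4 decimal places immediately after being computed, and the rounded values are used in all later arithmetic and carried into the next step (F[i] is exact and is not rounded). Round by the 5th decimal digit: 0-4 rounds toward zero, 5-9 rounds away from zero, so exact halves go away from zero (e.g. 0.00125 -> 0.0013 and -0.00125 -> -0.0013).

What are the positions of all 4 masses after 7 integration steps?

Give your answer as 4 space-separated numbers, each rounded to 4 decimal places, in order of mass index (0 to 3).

Step 0: x=[8.0000 11.0000 19.0000 25.0000] v=[0.0000 0.0000 0.0000 -2.0000]
Step 1: x=[7.5200 11.8000 18.6800 24.6000] v=[-2.4000 4.0000 -1.6000 -2.0000]
Step 2: x=[6.7648 13.0160 18.2064 24.2128] v=[-3.7760 6.0800 -2.3680 -1.9360]
Step 3: x=[6.0498 14.0623 17.8634 23.8246] v=[-3.5750 5.2314 -1.7152 -1.9411]
Step 4: x=[5.6568 14.4348 17.8660 23.4426] v=[-1.9650 1.8623 0.0129 -1.9101]
Step 5: x=[5.7083 13.9518 18.2118 23.1283] v=[0.2574 -2.4151 1.7292 -1.5714]
Step 6: x=[6.1187 12.8314 18.6627 22.9874] v=[2.0522 -5.6019 2.2544 -0.7046]
Step 7: x=[6.6432 11.5700 18.8725 23.1145] v=[2.6224 -6.3070 1.0491 0.6356]

Answer: 6.6432 11.5700 18.8725 23.1145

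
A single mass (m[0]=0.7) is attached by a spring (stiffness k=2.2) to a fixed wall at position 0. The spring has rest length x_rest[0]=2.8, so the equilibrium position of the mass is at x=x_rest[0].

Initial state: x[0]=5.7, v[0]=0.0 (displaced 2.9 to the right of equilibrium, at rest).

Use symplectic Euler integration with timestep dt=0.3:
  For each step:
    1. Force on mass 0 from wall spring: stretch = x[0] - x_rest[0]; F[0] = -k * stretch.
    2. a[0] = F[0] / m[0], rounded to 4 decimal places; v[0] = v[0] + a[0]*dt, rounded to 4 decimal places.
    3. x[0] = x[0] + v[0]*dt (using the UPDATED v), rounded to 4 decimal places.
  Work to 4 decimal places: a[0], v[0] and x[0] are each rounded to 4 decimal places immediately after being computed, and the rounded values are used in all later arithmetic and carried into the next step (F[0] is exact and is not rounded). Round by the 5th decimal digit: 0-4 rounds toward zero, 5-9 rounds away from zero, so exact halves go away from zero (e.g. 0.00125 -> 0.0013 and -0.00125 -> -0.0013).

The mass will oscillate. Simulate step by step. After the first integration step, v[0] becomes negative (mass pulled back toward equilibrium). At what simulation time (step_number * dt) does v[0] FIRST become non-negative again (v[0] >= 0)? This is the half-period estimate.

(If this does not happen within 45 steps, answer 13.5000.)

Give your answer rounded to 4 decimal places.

Step 0: x=[5.7000] v=[0.0000]
Step 1: x=[4.8797] v=[-2.7343]
Step 2: x=[3.4711] v=[-4.6952]
Step 3: x=[1.8727] v=[-5.3280]
Step 4: x=[0.5366] v=[-4.4537]
Step 5: x=[-0.1593] v=[-2.3197]
Step 6: x=[-0.0182] v=[0.4705]
First v>=0 after going negative at step 6, time=1.8000

Answer: 1.8000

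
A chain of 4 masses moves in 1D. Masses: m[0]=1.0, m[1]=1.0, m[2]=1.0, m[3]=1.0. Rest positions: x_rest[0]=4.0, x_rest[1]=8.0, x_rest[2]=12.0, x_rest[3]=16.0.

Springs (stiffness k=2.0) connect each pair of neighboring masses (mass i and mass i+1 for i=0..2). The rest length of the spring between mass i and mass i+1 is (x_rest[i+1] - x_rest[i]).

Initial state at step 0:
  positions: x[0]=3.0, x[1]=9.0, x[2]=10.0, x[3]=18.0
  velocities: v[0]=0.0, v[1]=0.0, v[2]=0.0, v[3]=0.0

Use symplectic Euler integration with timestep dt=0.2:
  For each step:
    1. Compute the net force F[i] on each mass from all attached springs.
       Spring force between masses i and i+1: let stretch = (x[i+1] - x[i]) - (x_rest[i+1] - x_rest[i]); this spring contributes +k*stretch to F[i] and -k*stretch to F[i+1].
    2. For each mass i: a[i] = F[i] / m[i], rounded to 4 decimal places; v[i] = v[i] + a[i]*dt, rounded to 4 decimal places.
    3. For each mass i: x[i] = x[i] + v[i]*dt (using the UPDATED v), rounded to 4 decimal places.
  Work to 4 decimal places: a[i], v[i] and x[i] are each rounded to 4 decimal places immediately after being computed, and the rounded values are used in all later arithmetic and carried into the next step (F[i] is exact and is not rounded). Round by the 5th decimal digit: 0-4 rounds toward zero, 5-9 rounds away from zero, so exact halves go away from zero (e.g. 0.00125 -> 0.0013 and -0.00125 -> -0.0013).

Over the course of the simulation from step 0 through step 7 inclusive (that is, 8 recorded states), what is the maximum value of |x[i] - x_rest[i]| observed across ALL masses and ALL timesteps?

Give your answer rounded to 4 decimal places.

Step 0: x=[3.0000 9.0000 10.0000 18.0000] v=[0.0000 0.0000 0.0000 0.0000]
Step 1: x=[3.1600 8.6000 10.5600 17.6800] v=[0.8000 -2.0000 2.8000 -1.6000]
Step 2: x=[3.4352 7.9216 11.5328 17.1104] v=[1.3760 -3.3920 4.8640 -2.8480]
Step 3: x=[3.7493 7.1732 12.6629 16.4146] v=[1.5706 -3.7421 5.6506 -3.4790]
Step 4: x=[4.0173 6.5900 13.6540 15.7387] v=[1.3402 -2.9158 4.9554 -3.3797]
Step 5: x=[4.1712 6.3661 14.2467 15.2160] v=[0.7693 -1.1193 2.9637 -2.6136]
Step 6: x=[4.1807 6.5971 14.2865 14.9357] v=[0.0473 1.1550 0.1992 -1.4013]
Step 7: x=[4.0635 7.2499 13.7631 14.9235] v=[-0.5861 3.2642 -2.6169 -0.0610]
Max displacement = 2.2865

Answer: 2.2865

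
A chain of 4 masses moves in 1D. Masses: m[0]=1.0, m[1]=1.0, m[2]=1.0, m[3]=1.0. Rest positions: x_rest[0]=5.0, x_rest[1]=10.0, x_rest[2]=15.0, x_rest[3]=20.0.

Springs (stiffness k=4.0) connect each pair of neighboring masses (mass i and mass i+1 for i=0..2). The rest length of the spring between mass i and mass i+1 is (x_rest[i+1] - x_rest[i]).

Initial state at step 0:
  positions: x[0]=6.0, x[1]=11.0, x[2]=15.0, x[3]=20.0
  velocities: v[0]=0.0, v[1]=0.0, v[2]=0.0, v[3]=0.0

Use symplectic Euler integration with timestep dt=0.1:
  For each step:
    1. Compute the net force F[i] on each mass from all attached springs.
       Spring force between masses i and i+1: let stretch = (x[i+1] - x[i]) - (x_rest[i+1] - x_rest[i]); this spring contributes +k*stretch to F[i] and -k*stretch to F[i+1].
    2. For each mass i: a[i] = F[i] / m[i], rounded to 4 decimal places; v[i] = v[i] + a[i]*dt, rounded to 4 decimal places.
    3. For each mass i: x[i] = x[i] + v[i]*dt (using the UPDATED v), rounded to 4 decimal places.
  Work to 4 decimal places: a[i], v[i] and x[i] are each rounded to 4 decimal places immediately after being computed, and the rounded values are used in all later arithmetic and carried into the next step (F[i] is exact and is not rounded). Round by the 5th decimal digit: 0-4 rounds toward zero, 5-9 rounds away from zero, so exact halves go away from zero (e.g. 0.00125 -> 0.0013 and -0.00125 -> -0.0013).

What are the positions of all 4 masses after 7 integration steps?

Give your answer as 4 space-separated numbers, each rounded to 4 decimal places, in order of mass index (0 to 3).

Answer: 5.8466 10.3640 15.6360 20.1534

Derivation:
Step 0: x=[6.0000 11.0000 15.0000 20.0000] v=[0.0000 0.0000 0.0000 0.0000]
Step 1: x=[6.0000 10.9600 15.0400 20.0000] v=[0.0000 -0.4000 0.4000 0.0000]
Step 2: x=[5.9984 10.8848 15.1152 20.0016] v=[-0.0160 -0.7520 0.7520 0.0160]
Step 3: x=[5.9923 10.7834 15.2166 20.0077] v=[-0.0614 -1.0144 1.0144 0.0614]
Step 4: x=[5.9778 10.6676 15.3324 20.0222] v=[-0.1450 -1.1576 1.1576 0.1450]
Step 5: x=[5.9509 10.5508 15.4492 20.0491] v=[-0.2691 -1.1676 1.1676 0.2691]
Step 6: x=[5.9080 10.4460 15.5540 20.0920] v=[-0.4291 -1.0482 1.0482 0.4291]
Step 7: x=[5.8466 10.3640 15.6360 20.1534] v=[-0.6139 -0.8202 0.8202 0.6139]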